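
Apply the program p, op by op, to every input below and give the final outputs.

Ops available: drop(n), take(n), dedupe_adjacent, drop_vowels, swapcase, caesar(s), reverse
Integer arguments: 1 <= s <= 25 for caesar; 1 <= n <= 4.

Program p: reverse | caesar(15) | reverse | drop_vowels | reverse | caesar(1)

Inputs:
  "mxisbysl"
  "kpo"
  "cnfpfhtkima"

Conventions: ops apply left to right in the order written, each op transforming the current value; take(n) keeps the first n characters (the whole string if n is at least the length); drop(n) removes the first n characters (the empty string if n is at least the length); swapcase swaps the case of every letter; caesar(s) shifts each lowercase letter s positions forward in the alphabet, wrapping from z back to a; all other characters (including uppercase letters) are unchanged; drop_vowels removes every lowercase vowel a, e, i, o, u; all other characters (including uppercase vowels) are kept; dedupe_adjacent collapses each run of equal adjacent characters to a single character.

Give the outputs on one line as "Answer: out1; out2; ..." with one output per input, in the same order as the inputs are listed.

"ioriync"; "ea"; "qcyaxds"

Execution, op by op:
  "mxisbysl" -> "lsybsixm" -> "ahnqhxmb" -> "bmxhqnha" -> "bmxhqnh" -> "hnqhxmb" -> "ioriync"
  "kpo" -> "opk" -> "dez" -> "zed" -> "zd" -> "dz" -> "ea"
  "cnfpfhtkima" -> "amikthfpfnc" -> "pbxziwueucr" -> "rcueuwizxbp" -> "rcwzxbp" -> "pbxzwcr" -> "qcyaxds"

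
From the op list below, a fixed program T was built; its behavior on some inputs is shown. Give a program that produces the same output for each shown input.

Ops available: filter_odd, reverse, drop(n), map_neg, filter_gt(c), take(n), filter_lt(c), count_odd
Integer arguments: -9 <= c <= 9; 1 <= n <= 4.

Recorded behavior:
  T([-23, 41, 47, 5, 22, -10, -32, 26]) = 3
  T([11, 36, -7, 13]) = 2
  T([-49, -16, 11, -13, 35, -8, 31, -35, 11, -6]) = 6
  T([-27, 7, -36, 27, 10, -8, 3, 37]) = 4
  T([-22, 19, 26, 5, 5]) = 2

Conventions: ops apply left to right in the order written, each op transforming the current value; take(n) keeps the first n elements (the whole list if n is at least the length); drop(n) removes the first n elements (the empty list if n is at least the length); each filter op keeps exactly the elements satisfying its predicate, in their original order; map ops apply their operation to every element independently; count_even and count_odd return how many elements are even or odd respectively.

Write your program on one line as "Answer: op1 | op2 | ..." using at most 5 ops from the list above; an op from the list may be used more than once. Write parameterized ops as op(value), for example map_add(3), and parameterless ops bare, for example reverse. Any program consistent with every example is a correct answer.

filter_odd | map_neg | drop(1) | map_neg | count_odd

Check, running the answer program on each example:
  [-23, 41, 47, 5, 22, -10, -32, 26] -> [-23, 41, 47, 5] -> [23, -41, -47, -5] -> [-41, -47, -5] -> [41, 47, 5] -> 3
  [11, 36, -7, 13] -> [11, -7, 13] -> [-11, 7, -13] -> [7, -13] -> [-7, 13] -> 2
  [-49, -16, 11, -13, 35, -8, 31, -35, 11, -6] -> [-49, 11, -13, 35, 31, -35, 11] -> [49, -11, 13, -35, -31, 35, -11] -> [-11, 13, -35, -31, 35, -11] -> [11, -13, 35, 31, -35, 11] -> 6
  [-27, 7, -36, 27, 10, -8, 3, 37] -> [-27, 7, 27, 3, 37] -> [27, -7, -27, -3, -37] -> [-7, -27, -3, -37] -> [7, 27, 3, 37] -> 4
  [-22, 19, 26, 5, 5] -> [19, 5, 5] -> [-19, -5, -5] -> [-5, -5] -> [5, 5] -> 2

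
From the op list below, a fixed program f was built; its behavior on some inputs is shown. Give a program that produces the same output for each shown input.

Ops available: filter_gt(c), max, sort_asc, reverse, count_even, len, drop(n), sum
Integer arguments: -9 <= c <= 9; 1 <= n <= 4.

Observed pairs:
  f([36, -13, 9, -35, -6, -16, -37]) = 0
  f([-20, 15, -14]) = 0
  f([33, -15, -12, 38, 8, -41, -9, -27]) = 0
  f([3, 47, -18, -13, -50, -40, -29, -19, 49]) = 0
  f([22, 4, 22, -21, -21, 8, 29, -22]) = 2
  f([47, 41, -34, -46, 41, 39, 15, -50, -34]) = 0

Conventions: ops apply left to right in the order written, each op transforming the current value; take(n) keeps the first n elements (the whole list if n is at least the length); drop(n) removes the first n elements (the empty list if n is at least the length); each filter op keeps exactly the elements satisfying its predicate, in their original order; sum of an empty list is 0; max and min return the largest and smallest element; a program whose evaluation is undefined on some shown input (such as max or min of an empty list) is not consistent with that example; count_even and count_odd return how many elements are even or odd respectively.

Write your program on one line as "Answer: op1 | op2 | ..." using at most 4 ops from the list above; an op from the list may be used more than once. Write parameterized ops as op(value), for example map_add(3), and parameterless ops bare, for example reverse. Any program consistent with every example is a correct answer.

filter_gt(-7) | reverse | drop(3) | count_even

Check, running the answer program on each example:
  [36, -13, 9, -35, -6, -16, -37] -> [36, 9, -6] -> [-6, 9, 36] -> [] -> 0
  [-20, 15, -14] -> [15] -> [15] -> [] -> 0
  [33, -15, -12, 38, 8, -41, -9, -27] -> [33, 38, 8] -> [8, 38, 33] -> [] -> 0
  [3, 47, -18, -13, -50, -40, -29, -19, 49] -> [3, 47, 49] -> [49, 47, 3] -> [] -> 0
  [22, 4, 22, -21, -21, 8, 29, -22] -> [22, 4, 22, 8, 29] -> [29, 8, 22, 4, 22] -> [4, 22] -> 2
  [47, 41, -34, -46, 41, 39, 15, -50, -34] -> [47, 41, 41, 39, 15] -> [15, 39, 41, 41, 47] -> [41, 47] -> 0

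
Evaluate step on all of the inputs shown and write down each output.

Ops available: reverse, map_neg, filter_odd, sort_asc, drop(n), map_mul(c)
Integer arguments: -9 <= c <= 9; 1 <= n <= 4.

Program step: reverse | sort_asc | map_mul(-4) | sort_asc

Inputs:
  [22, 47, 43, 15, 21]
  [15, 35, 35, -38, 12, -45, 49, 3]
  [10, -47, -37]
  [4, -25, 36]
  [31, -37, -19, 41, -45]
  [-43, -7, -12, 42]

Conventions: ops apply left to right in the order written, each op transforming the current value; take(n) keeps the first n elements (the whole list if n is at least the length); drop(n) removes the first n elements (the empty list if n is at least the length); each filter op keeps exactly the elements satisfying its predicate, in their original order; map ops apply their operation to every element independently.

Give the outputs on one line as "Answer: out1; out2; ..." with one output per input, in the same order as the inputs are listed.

Execution, op by op:
  [22, 47, 43, 15, 21] -> [21, 15, 43, 47, 22] -> [15, 21, 22, 43, 47] -> [-60, -84, -88, -172, -188] -> [-188, -172, -88, -84, -60]
  [15, 35, 35, -38, 12, -45, 49, 3] -> [3, 49, -45, 12, -38, 35, 35, 15] -> [-45, -38, 3, 12, 15, 35, 35, 49] -> [180, 152, -12, -48, -60, -140, -140, -196] -> [-196, -140, -140, -60, -48, -12, 152, 180]
  [10, -47, -37] -> [-37, -47, 10] -> [-47, -37, 10] -> [188, 148, -40] -> [-40, 148, 188]
  [4, -25, 36] -> [36, -25, 4] -> [-25, 4, 36] -> [100, -16, -144] -> [-144, -16, 100]
  [31, -37, -19, 41, -45] -> [-45, 41, -19, -37, 31] -> [-45, -37, -19, 31, 41] -> [180, 148, 76, -124, -164] -> [-164, -124, 76, 148, 180]
  [-43, -7, -12, 42] -> [42, -12, -7, -43] -> [-43, -12, -7, 42] -> [172, 48, 28, -168] -> [-168, 28, 48, 172]

[-188, -172, -88, -84, -60]; [-196, -140, -140, -60, -48, -12, 152, 180]; [-40, 148, 188]; [-144, -16, 100]; [-164, -124, 76, 148, 180]; [-168, 28, 48, 172]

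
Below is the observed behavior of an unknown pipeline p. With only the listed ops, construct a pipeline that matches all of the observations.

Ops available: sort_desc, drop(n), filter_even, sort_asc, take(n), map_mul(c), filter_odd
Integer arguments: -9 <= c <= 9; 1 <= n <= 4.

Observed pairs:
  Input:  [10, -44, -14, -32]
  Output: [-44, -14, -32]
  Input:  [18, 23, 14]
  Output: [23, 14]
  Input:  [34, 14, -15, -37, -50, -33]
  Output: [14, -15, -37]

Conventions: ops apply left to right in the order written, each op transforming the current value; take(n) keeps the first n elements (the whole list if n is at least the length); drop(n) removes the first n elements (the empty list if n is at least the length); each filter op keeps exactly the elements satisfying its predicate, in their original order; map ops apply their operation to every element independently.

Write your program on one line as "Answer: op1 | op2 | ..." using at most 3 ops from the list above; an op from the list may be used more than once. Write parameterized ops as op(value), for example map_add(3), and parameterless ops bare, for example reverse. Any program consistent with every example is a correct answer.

drop(1) | take(3)

Check, running the answer program on each example:
  [10, -44, -14, -32] -> [-44, -14, -32] -> [-44, -14, -32]
  [18, 23, 14] -> [23, 14] -> [23, 14]
  [34, 14, -15, -37, -50, -33] -> [14, -15, -37, -50, -33] -> [14, -15, -37]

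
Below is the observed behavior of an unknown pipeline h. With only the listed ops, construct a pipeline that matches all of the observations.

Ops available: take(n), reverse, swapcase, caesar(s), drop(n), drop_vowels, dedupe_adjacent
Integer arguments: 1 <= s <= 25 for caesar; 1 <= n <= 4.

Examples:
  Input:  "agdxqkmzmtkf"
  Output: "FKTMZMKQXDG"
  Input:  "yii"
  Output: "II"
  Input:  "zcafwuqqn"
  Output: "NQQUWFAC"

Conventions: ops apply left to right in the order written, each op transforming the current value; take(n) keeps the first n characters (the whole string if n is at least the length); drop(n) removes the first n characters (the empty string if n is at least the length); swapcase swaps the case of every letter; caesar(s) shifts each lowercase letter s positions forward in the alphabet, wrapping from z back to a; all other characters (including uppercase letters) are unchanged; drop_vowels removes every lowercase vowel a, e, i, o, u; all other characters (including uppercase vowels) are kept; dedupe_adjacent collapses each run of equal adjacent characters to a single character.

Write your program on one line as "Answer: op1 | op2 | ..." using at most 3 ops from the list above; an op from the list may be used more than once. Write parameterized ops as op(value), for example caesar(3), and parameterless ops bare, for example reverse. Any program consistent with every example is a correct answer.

drop(1) | swapcase | reverse

Check, running the answer program on each example:
  "agdxqkmzmtkf" -> "gdxqkmzmtkf" -> "GDXQKMZMTKF" -> "FKTMZMKQXDG"
  "yii" -> "ii" -> "II" -> "II"
  "zcafwuqqn" -> "cafwuqqn" -> "CAFWUQQN" -> "NQQUWFAC"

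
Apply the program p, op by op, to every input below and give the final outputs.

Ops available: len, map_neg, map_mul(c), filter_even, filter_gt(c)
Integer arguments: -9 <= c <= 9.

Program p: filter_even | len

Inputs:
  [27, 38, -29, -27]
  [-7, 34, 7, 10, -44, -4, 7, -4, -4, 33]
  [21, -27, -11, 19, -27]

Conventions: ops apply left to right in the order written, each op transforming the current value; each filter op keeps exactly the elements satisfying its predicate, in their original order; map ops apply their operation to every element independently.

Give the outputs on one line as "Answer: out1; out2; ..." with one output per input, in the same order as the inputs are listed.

Execution, op by op:
  [27, 38, -29, -27] -> [38] -> 1
  [-7, 34, 7, 10, -44, -4, 7, -4, -4, 33] -> [34, 10, -44, -4, -4, -4] -> 6
  [21, -27, -11, 19, -27] -> [] -> 0

1; 6; 0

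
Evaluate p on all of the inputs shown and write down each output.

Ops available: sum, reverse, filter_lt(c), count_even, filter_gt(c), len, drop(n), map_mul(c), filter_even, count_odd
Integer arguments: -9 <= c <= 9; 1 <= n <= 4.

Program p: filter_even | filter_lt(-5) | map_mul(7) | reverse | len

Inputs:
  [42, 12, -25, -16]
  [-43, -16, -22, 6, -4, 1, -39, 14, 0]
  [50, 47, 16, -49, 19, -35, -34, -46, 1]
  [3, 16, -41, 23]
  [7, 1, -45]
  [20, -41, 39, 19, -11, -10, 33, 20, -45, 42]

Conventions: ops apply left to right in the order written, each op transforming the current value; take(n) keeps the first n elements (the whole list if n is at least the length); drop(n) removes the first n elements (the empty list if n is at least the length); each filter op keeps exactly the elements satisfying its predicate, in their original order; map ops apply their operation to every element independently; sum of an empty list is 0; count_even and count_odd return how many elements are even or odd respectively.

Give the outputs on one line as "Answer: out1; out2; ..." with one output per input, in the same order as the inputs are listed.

1; 2; 2; 0; 0; 1

Execution, op by op:
  [42, 12, -25, -16] -> [42, 12, -16] -> [-16] -> [-112] -> [-112] -> 1
  [-43, -16, -22, 6, -4, 1, -39, 14, 0] -> [-16, -22, 6, -4, 14, 0] -> [-16, -22] -> [-112, -154] -> [-154, -112] -> 2
  [50, 47, 16, -49, 19, -35, -34, -46, 1] -> [50, 16, -34, -46] -> [-34, -46] -> [-238, -322] -> [-322, -238] -> 2
  [3, 16, -41, 23] -> [16] -> [] -> [] -> [] -> 0
  [7, 1, -45] -> [] -> [] -> [] -> [] -> 0
  [20, -41, 39, 19, -11, -10, 33, 20, -45, 42] -> [20, -10, 20, 42] -> [-10] -> [-70] -> [-70] -> 1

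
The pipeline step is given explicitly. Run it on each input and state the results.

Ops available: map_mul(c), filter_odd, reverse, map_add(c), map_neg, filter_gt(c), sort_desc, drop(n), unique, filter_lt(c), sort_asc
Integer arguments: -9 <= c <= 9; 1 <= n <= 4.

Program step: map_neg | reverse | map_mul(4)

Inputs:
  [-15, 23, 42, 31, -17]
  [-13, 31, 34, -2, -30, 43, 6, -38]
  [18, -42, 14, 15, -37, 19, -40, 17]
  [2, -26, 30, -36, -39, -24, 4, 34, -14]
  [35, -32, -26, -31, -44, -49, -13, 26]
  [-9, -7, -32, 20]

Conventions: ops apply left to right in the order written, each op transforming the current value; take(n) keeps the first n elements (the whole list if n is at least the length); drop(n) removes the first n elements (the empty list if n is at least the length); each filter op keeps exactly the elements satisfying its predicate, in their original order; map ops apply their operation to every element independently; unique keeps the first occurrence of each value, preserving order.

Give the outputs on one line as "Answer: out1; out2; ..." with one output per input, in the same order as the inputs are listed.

[68, -124, -168, -92, 60]; [152, -24, -172, 120, 8, -136, -124, 52]; [-68, 160, -76, 148, -60, -56, 168, -72]; [56, -136, -16, 96, 156, 144, -120, 104, -8]; [-104, 52, 196, 176, 124, 104, 128, -140]; [-80, 128, 28, 36]

Execution, op by op:
  [-15, 23, 42, 31, -17] -> [15, -23, -42, -31, 17] -> [17, -31, -42, -23, 15] -> [68, -124, -168, -92, 60]
  [-13, 31, 34, -2, -30, 43, 6, -38] -> [13, -31, -34, 2, 30, -43, -6, 38] -> [38, -6, -43, 30, 2, -34, -31, 13] -> [152, -24, -172, 120, 8, -136, -124, 52]
  [18, -42, 14, 15, -37, 19, -40, 17] -> [-18, 42, -14, -15, 37, -19, 40, -17] -> [-17, 40, -19, 37, -15, -14, 42, -18] -> [-68, 160, -76, 148, -60, -56, 168, -72]
  [2, -26, 30, -36, -39, -24, 4, 34, -14] -> [-2, 26, -30, 36, 39, 24, -4, -34, 14] -> [14, -34, -4, 24, 39, 36, -30, 26, -2] -> [56, -136, -16, 96, 156, 144, -120, 104, -8]
  [35, -32, -26, -31, -44, -49, -13, 26] -> [-35, 32, 26, 31, 44, 49, 13, -26] -> [-26, 13, 49, 44, 31, 26, 32, -35] -> [-104, 52, 196, 176, 124, 104, 128, -140]
  [-9, -7, -32, 20] -> [9, 7, 32, -20] -> [-20, 32, 7, 9] -> [-80, 128, 28, 36]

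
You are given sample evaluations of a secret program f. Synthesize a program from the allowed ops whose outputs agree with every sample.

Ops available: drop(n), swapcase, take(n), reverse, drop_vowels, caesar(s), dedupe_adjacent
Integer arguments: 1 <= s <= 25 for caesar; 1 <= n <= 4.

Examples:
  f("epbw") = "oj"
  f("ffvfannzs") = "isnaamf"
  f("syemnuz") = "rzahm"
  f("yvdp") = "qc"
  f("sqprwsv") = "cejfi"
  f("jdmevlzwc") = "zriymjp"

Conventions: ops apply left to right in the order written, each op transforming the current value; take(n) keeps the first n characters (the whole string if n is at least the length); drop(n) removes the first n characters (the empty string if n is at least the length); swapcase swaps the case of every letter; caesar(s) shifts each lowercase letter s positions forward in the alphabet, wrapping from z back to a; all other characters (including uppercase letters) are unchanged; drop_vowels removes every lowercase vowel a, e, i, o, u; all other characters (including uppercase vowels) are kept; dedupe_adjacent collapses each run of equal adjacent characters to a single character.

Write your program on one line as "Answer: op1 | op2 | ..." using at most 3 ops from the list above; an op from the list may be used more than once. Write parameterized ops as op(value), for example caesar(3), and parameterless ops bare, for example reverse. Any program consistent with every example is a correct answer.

caesar(13) | drop(2)

Check, running the answer program on each example:
  "epbw" -> "rcoj" -> "oj"
  "ffvfannzs" -> "ssisnaamf" -> "isnaamf"
  "syemnuz" -> "flrzahm" -> "rzahm"
  "yvdp" -> "liqc" -> "qc"
  "sqprwsv" -> "fdcejfi" -> "cejfi"
  "jdmevlzwc" -> "wqzriymjp" -> "zriymjp"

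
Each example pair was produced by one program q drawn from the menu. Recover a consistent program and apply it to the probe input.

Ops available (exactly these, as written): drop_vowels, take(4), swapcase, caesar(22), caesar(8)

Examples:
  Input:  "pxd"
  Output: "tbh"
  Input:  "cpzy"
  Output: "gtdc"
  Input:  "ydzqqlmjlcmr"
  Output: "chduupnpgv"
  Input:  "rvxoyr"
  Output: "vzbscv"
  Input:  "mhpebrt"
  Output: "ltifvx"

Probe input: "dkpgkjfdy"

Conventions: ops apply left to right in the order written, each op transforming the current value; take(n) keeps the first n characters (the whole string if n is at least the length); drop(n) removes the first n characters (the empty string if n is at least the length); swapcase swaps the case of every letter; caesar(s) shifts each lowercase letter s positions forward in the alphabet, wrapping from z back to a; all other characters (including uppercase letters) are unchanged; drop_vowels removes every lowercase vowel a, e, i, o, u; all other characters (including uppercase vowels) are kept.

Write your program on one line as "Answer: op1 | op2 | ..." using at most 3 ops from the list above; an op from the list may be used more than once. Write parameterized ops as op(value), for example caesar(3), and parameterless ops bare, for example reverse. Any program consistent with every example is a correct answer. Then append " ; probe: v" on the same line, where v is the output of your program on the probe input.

caesar(8) | drop_vowels | caesar(22) ; probe: "hotonjhc"

Check, running the answer program on each example:
  "pxd" -> "xfl" -> "xfl" -> "tbh"
  "cpzy" -> "kxhg" -> "kxhg" -> "gtdc"
  "ydzqqlmjlcmr" -> "glhyyturtkuz" -> "glhyytrtkz" -> "chduupnpgv"
  "rvxoyr" -> "zdfwgz" -> "zdfwgz" -> "vzbscv"
  "mhpebrt" -> "upxmjzb" -> "pxmjzb" -> "ltifvx"
  probe: "dkpgkjfdy" -> "lsxosrnlg" -> "lsxsrnlg" -> "hotonjhc"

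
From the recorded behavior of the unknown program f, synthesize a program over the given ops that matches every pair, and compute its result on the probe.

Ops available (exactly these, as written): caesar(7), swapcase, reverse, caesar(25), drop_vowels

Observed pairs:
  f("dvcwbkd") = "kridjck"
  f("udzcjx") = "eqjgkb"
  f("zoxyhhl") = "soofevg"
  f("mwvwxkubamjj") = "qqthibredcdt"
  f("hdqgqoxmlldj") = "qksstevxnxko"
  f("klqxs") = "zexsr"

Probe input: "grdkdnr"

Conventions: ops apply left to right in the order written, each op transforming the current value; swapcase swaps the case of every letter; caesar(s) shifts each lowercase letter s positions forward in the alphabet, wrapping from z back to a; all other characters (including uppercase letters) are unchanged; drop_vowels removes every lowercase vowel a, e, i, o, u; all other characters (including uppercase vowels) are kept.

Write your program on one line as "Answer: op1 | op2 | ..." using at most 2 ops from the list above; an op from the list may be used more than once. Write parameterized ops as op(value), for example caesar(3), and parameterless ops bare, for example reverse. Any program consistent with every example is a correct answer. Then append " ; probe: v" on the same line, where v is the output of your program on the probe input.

reverse | caesar(7) ; probe: "yukrkyn"

Check, running the answer program on each example:
  "dvcwbkd" -> "dkbwcvd" -> "kridjck"
  "udzcjx" -> "xjczdu" -> "eqjgkb"
  "zoxyhhl" -> "lhhyxoz" -> "soofevg"
  "mwvwxkubamjj" -> "jjmabukxwvwm" -> "qqthibredcdt"
  "hdqgqoxmlldj" -> "jdllmxoqgqdh" -> "qksstevxnxko"
  "klqxs" -> "sxqlk" -> "zexsr"
  probe: "grdkdnr" -> "rndkdrg" -> "yukrkyn"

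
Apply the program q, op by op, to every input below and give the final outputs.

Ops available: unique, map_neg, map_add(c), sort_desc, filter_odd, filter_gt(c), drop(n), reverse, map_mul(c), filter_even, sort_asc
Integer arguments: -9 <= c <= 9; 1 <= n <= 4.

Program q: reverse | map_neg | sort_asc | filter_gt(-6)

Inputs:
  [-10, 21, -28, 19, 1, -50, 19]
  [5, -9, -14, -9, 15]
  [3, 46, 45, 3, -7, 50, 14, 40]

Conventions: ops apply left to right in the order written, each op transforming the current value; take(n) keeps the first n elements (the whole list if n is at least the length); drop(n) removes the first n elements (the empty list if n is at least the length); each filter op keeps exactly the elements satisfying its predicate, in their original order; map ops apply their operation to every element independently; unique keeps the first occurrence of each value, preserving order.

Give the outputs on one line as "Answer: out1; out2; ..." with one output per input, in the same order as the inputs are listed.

Execution, op by op:
  [-10, 21, -28, 19, 1, -50, 19] -> [19, -50, 1, 19, -28, 21, -10] -> [-19, 50, -1, -19, 28, -21, 10] -> [-21, -19, -19, -1, 10, 28, 50] -> [-1, 10, 28, 50]
  [5, -9, -14, -9, 15] -> [15, -9, -14, -9, 5] -> [-15, 9, 14, 9, -5] -> [-15, -5, 9, 9, 14] -> [-5, 9, 9, 14]
  [3, 46, 45, 3, -7, 50, 14, 40] -> [40, 14, 50, -7, 3, 45, 46, 3] -> [-40, -14, -50, 7, -3, -45, -46, -3] -> [-50, -46, -45, -40, -14, -3, -3, 7] -> [-3, -3, 7]

[-1, 10, 28, 50]; [-5, 9, 9, 14]; [-3, -3, 7]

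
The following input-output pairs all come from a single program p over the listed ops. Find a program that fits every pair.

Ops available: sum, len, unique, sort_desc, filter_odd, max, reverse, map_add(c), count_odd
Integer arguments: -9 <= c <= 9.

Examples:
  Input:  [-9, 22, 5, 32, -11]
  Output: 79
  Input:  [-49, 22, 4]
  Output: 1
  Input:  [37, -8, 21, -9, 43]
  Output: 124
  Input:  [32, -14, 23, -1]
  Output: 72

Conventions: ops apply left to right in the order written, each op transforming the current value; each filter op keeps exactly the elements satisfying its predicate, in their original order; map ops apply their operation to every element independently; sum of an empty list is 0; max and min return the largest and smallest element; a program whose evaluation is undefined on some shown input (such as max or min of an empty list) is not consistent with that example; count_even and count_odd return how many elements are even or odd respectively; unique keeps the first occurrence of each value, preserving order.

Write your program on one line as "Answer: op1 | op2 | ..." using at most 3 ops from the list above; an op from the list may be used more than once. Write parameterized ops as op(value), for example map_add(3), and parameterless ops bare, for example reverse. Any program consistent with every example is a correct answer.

map_add(8) | sum

Check, running the answer program on each example:
  [-9, 22, 5, 32, -11] -> [-1, 30, 13, 40, -3] -> 79
  [-49, 22, 4] -> [-41, 30, 12] -> 1
  [37, -8, 21, -9, 43] -> [45, 0, 29, -1, 51] -> 124
  [32, -14, 23, -1] -> [40, -6, 31, 7] -> 72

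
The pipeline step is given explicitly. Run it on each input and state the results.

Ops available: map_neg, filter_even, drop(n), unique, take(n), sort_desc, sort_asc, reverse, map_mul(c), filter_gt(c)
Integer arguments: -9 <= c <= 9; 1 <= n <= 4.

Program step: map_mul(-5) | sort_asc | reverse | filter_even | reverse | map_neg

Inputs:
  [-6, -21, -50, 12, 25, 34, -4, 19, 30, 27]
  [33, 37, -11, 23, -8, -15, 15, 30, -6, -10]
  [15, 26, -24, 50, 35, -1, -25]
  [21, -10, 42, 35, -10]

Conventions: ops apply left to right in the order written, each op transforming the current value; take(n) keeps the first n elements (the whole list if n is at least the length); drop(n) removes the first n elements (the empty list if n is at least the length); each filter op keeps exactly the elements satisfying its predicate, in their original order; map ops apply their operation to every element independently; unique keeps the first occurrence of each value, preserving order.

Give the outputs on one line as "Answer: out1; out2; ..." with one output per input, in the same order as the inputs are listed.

Execution, op by op:
  [-6, -21, -50, 12, 25, 34, -4, 19, 30, 27] -> [30, 105, 250, -60, -125, -170, 20, -95, -150, -135] -> [-170, -150, -135, -125, -95, -60, 20, 30, 105, 250] -> [250, 105, 30, 20, -60, -95, -125, -135, -150, -170] -> [250, 30, 20, -60, -150, -170] -> [-170, -150, -60, 20, 30, 250] -> [170, 150, 60, -20, -30, -250]
  [33, 37, -11, 23, -8, -15, 15, 30, -6, -10] -> [-165, -185, 55, -115, 40, 75, -75, -150, 30, 50] -> [-185, -165, -150, -115, -75, 30, 40, 50, 55, 75] -> [75, 55, 50, 40, 30, -75, -115, -150, -165, -185] -> [50, 40, 30, -150] -> [-150, 30, 40, 50] -> [150, -30, -40, -50]
  [15, 26, -24, 50, 35, -1, -25] -> [-75, -130, 120, -250, -175, 5, 125] -> [-250, -175, -130, -75, 5, 120, 125] -> [125, 120, 5, -75, -130, -175, -250] -> [120, -130, -250] -> [-250, -130, 120] -> [250, 130, -120]
  [21, -10, 42, 35, -10] -> [-105, 50, -210, -175, 50] -> [-210, -175, -105, 50, 50] -> [50, 50, -105, -175, -210] -> [50, 50, -210] -> [-210, 50, 50] -> [210, -50, -50]

[170, 150, 60, -20, -30, -250]; [150, -30, -40, -50]; [250, 130, -120]; [210, -50, -50]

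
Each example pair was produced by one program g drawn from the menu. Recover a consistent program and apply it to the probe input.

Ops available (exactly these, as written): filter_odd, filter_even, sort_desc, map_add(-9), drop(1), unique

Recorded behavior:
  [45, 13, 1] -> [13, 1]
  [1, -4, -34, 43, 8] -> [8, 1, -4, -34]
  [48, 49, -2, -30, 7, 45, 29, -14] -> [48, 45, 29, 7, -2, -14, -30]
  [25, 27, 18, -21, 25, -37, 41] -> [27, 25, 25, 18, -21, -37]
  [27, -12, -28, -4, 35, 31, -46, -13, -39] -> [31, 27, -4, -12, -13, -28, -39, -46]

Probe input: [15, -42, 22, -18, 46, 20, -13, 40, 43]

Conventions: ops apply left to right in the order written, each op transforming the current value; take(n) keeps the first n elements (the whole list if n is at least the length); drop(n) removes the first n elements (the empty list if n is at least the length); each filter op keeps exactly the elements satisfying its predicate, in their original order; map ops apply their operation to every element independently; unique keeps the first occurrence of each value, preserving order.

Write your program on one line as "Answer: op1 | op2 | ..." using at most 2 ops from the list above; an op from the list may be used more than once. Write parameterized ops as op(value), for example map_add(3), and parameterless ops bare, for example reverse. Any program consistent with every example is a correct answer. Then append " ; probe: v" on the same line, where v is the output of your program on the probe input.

sort_desc | drop(1) ; probe: [43, 40, 22, 20, 15, -13, -18, -42]

Check, running the answer program on each example:
  [45, 13, 1] -> [45, 13, 1] -> [13, 1]
  [1, -4, -34, 43, 8] -> [43, 8, 1, -4, -34] -> [8, 1, -4, -34]
  [48, 49, -2, -30, 7, 45, 29, -14] -> [49, 48, 45, 29, 7, -2, -14, -30] -> [48, 45, 29, 7, -2, -14, -30]
  [25, 27, 18, -21, 25, -37, 41] -> [41, 27, 25, 25, 18, -21, -37] -> [27, 25, 25, 18, -21, -37]
  [27, -12, -28, -4, 35, 31, -46, -13, -39] -> [35, 31, 27, -4, -12, -13, -28, -39, -46] -> [31, 27, -4, -12, -13, -28, -39, -46]
  probe: [15, -42, 22, -18, 46, 20, -13, 40, 43] -> [46, 43, 40, 22, 20, 15, -13, -18, -42] -> [43, 40, 22, 20, 15, -13, -18, -42]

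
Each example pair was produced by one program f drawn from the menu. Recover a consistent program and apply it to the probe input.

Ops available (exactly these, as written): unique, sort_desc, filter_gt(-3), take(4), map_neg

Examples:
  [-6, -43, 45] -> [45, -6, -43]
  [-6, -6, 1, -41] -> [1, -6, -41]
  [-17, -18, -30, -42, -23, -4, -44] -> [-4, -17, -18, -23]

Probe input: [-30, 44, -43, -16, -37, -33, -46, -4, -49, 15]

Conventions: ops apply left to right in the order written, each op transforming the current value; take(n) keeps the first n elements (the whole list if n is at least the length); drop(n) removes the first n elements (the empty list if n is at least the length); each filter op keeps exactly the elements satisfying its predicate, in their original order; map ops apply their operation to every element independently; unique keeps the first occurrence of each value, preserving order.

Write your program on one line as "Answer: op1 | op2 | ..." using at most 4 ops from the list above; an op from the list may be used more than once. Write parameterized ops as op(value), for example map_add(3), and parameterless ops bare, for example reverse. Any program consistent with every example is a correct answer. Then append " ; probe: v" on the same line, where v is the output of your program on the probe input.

sort_desc | unique | take(4) ; probe: [44, 15, -4, -16]

Check, running the answer program on each example:
  [-6, -43, 45] -> [45, -6, -43] -> [45, -6, -43] -> [45, -6, -43]
  [-6, -6, 1, -41] -> [1, -6, -6, -41] -> [1, -6, -41] -> [1, -6, -41]
  [-17, -18, -30, -42, -23, -4, -44] -> [-4, -17, -18, -23, -30, -42, -44] -> [-4, -17, -18, -23, -30, -42, -44] -> [-4, -17, -18, -23]
  probe: [-30, 44, -43, -16, -37, -33, -46, -4, -49, 15] -> [44, 15, -4, -16, -30, -33, -37, -43, -46, -49] -> [44, 15, -4, -16, -30, -33, -37, -43, -46, -49] -> [44, 15, -4, -16]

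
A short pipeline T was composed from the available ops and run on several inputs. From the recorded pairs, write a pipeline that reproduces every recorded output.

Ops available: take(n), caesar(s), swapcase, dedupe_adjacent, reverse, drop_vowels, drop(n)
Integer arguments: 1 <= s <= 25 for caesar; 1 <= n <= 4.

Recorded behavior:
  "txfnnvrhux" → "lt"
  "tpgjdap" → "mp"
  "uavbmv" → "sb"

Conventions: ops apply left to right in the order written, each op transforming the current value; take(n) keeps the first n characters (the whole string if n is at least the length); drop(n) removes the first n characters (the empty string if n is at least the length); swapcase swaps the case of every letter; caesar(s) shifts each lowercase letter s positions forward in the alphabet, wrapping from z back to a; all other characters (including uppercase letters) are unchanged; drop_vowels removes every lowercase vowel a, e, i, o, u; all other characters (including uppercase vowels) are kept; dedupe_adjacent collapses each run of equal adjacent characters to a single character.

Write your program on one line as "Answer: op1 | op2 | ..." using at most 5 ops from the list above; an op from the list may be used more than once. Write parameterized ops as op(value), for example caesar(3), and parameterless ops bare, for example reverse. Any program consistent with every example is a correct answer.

drop_vowels | drop(2) | caesar(6) | take(2)

Check, running the answer program on each example:
  "txfnnvrhux" -> "txfnnvrhx" -> "fnnvrhx" -> "lttbxnd" -> "lt"
  "tpgjdap" -> "tpgjdp" -> "gjdp" -> "mpjv" -> "mp"
  "uavbmv" -> "vbmv" -> "mv" -> "sb" -> "sb"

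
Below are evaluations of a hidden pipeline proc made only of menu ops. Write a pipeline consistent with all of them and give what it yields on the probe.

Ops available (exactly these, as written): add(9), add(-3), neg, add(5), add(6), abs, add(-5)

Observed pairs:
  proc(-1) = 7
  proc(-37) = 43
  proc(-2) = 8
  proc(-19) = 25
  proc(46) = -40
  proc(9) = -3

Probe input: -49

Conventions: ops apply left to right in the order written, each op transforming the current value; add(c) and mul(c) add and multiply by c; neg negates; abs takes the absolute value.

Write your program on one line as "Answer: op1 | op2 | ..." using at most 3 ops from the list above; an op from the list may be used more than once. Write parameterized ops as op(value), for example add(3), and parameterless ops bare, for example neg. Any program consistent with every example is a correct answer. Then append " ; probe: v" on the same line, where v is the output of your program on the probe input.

neg | add(-3) | add(9) ; probe: 55

Check, running the answer program on each example:
  -1 -> 1 -> -2 -> 7
  -37 -> 37 -> 34 -> 43
  -2 -> 2 -> -1 -> 8
  -19 -> 19 -> 16 -> 25
  46 -> -46 -> -49 -> -40
  9 -> -9 -> -12 -> -3
  probe: -49 -> 49 -> 46 -> 55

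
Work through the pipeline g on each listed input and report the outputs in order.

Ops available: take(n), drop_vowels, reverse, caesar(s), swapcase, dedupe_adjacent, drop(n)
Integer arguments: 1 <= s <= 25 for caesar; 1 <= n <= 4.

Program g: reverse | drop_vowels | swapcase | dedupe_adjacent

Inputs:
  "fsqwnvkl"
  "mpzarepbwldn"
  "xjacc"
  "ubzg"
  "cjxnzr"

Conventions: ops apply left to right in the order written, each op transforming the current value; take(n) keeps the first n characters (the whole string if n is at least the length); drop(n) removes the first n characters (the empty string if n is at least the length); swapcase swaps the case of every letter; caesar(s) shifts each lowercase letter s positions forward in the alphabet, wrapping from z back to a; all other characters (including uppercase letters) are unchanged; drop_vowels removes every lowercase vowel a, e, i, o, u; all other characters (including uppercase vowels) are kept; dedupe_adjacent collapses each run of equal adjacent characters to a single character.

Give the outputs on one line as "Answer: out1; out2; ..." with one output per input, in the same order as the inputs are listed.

Execution, op by op:
  "fsqwnvkl" -> "lkvnwqsf" -> "lkvnwqsf" -> "LKVNWQSF" -> "LKVNWQSF"
  "mpzarepbwldn" -> "ndlwbperazpm" -> "ndlwbprzpm" -> "NDLWBPRZPM" -> "NDLWBPRZPM"
  "xjacc" -> "ccajx" -> "ccjx" -> "CCJX" -> "CJX"
  "ubzg" -> "gzbu" -> "gzb" -> "GZB" -> "GZB"
  "cjxnzr" -> "rznxjc" -> "rznxjc" -> "RZNXJC" -> "RZNXJC"

"LKVNWQSF"; "NDLWBPRZPM"; "CJX"; "GZB"; "RZNXJC"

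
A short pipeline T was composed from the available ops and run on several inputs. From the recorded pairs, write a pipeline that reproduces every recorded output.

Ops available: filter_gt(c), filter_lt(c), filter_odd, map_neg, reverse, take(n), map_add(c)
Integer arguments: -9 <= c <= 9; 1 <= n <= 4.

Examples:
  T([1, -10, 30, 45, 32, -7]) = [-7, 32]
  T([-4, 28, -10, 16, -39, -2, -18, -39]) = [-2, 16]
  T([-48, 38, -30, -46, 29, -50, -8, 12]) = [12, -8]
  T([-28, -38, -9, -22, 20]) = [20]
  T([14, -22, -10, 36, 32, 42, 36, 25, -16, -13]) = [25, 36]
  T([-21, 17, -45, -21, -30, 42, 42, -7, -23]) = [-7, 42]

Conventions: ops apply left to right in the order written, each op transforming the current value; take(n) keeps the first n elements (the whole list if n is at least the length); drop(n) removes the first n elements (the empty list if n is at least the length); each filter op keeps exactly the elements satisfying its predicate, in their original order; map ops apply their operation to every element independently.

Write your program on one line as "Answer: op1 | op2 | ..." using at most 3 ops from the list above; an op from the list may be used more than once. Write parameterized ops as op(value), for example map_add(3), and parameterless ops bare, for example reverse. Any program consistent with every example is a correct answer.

reverse | filter_gt(-9) | take(2)

Check, running the answer program on each example:
  [1, -10, 30, 45, 32, -7] -> [-7, 32, 45, 30, -10, 1] -> [-7, 32, 45, 30, 1] -> [-7, 32]
  [-4, 28, -10, 16, -39, -2, -18, -39] -> [-39, -18, -2, -39, 16, -10, 28, -4] -> [-2, 16, 28, -4] -> [-2, 16]
  [-48, 38, -30, -46, 29, -50, -8, 12] -> [12, -8, -50, 29, -46, -30, 38, -48] -> [12, -8, 29, 38] -> [12, -8]
  [-28, -38, -9, -22, 20] -> [20, -22, -9, -38, -28] -> [20] -> [20]
  [14, -22, -10, 36, 32, 42, 36, 25, -16, -13] -> [-13, -16, 25, 36, 42, 32, 36, -10, -22, 14] -> [25, 36, 42, 32, 36, 14] -> [25, 36]
  [-21, 17, -45, -21, -30, 42, 42, -7, -23] -> [-23, -7, 42, 42, -30, -21, -45, 17, -21] -> [-7, 42, 42, 17] -> [-7, 42]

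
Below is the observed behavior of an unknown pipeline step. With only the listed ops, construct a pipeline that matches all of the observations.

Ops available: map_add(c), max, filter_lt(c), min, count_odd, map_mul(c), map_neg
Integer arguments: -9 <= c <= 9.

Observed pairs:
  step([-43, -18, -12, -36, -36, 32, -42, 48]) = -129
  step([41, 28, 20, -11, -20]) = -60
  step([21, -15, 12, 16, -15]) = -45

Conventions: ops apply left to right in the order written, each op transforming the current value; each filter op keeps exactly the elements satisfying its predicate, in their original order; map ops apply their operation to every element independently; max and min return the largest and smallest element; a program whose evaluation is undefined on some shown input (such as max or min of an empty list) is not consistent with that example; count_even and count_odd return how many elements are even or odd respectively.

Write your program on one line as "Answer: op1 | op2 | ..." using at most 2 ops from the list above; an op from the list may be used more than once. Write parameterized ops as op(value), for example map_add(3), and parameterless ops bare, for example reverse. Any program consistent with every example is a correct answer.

map_mul(3) | min

Check, running the answer program on each example:
  [-43, -18, -12, -36, -36, 32, -42, 48] -> [-129, -54, -36, -108, -108, 96, -126, 144] -> -129
  [41, 28, 20, -11, -20] -> [123, 84, 60, -33, -60] -> -60
  [21, -15, 12, 16, -15] -> [63, -45, 36, 48, -45] -> -45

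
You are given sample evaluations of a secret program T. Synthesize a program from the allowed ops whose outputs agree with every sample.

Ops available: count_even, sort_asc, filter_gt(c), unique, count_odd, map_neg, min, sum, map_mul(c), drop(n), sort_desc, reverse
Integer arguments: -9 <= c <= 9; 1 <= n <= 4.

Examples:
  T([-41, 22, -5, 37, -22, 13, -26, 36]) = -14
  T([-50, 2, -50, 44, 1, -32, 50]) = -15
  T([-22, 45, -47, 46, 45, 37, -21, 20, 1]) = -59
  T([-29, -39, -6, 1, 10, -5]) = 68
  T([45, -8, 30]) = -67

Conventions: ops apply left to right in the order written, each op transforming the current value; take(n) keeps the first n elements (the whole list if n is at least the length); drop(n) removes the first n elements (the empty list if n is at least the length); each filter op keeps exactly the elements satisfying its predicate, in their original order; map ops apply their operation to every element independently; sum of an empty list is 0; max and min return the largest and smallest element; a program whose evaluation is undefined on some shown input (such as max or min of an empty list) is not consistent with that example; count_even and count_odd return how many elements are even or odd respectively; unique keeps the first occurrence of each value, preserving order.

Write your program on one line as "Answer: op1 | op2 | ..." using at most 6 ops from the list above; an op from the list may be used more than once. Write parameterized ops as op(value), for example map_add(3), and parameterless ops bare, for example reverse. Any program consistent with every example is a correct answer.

sort_asc | unique | reverse | map_neg | sum

Check, running the answer program on each example:
  [-41, 22, -5, 37, -22, 13, -26, 36] -> [-41, -26, -22, -5, 13, 22, 36, 37] -> [-41, -26, -22, -5, 13, 22, 36, 37] -> [37, 36, 22, 13, -5, -22, -26, -41] -> [-37, -36, -22, -13, 5, 22, 26, 41] -> -14
  [-50, 2, -50, 44, 1, -32, 50] -> [-50, -50, -32, 1, 2, 44, 50] -> [-50, -32, 1, 2, 44, 50] -> [50, 44, 2, 1, -32, -50] -> [-50, -44, -2, -1, 32, 50] -> -15
  [-22, 45, -47, 46, 45, 37, -21, 20, 1] -> [-47, -22, -21, 1, 20, 37, 45, 45, 46] -> [-47, -22, -21, 1, 20, 37, 45, 46] -> [46, 45, 37, 20, 1, -21, -22, -47] -> [-46, -45, -37, -20, -1, 21, 22, 47] -> -59
  [-29, -39, -6, 1, 10, -5] -> [-39, -29, -6, -5, 1, 10] -> [-39, -29, -6, -5, 1, 10] -> [10, 1, -5, -6, -29, -39] -> [-10, -1, 5, 6, 29, 39] -> 68
  [45, -8, 30] -> [-8, 30, 45] -> [-8, 30, 45] -> [45, 30, -8] -> [-45, -30, 8] -> -67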